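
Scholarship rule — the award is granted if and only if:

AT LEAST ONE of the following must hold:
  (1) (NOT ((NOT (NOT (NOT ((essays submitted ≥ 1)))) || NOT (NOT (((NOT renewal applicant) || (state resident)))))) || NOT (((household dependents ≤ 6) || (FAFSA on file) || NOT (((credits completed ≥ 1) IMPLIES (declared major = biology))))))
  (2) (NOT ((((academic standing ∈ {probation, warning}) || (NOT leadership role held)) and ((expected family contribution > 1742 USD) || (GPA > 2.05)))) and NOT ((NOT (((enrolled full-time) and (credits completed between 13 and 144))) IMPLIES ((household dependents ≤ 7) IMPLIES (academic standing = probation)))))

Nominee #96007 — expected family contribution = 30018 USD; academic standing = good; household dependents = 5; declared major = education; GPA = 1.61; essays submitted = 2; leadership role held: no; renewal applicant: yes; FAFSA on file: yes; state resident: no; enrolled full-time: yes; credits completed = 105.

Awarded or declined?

Awarded

Atomic conditions:
  essays submitted ≥ 1: 2 ≥ 1 is true
  NOT renewal applicant: yes → false
  state resident: no → false
  household dependents ≤ 6: 5 ≤ 6 is true
  FAFSA on file: yes → true
  credits completed ≥ 1: 105 ≥ 1 is true
  declared major = biology: education == biology is false
  academic standing ∈ {probation, warning}: good is not in the set → false
  NOT leadership role held: no → true
  expected family contribution > 1742 USD: 30018 > 1742 is true
  GPA > 2.05: 1.61 > 2.05 is false
  enrolled full-time: yes → true
  credits completed between 13 and 144: 105 in [13, 144] is true
  household dependents ≤ 7: 5 ≤ 7 is true
  academic standing = probation: good == probation is false
Combine:
[1.1.1.1.1.1] NOT true = false
[1.1.1.1.1] NOT false = true
[1.1.1.1] NOT true = false
[1.1.1.2.1.1] false OR false = false
[1.1.1.2.1] NOT false = true
[1.1.1.2] NOT true = false
[1.1.1] false OR false = false
[1.1] NOT false = true
[1.2.1.3.1] true → false = false
[1.2.1.3] NOT false = true
[1.2.1] true OR true OR true = true
[1.2] NOT true = false
[1] true OR false = true
[2.1.1.1] false OR true = true
[2.1.1.2] true OR false = true
[2.1.1] true AND true = true
[2.1] NOT true = false
[2.2.1.1.1] true AND true = true
[2.2.1.1] NOT true = false
[2.2.1.2] true → false = false
[2.2.1] false → false (antecedent false ⇒ implication holds) = true
[2.2] NOT true = false
[2] false AND false = false
[root] true OR false = true
Overall: true → awarded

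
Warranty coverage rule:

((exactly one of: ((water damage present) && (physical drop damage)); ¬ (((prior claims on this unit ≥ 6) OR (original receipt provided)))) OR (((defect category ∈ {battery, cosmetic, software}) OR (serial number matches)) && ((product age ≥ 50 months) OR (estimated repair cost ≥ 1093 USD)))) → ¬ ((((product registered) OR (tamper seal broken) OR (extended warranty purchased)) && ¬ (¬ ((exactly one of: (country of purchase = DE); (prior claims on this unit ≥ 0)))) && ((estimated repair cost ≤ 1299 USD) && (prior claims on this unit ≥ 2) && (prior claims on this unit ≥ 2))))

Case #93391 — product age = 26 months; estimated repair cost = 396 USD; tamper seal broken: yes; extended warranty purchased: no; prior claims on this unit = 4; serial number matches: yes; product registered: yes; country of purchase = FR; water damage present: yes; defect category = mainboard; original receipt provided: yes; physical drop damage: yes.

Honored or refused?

Atomic conditions:
  water damage present: yes → true
  physical drop damage: yes → true
  prior claims on this unit ≥ 6: 4 ≥ 6 is false
  original receipt provided: yes → true
  defect category ∈ {battery, cosmetic, software}: mainboard is not in the set → false
  serial number matches: yes → true
  product age ≥ 50 months: 26 ≥ 50 is false
  estimated repair cost ≥ 1093 USD: 396 ≥ 1093 is false
  product registered: yes → true
  tamper seal broken: yes → true
  extended warranty purchased: no → false
  country of purchase = DE: FR == DE is false
  prior claims on this unit ≥ 0: 4 ≥ 0 is true
  estimated repair cost ≤ 1299 USD: 396 ≤ 1299 is true
  prior claims on this unit ≥ 2: 4 ≥ 2 is true
Combine:
[1.1.1] true AND true = true
[1.1.2.1] false OR true = true
[1.1.2] NOT true = false
[1.1] exactly-one(true, false) = true
[1.2.1] false OR true = true
[1.2.2] false OR false = false
[1.2] true AND false = false
[1] true OR false = true
[2.1.1] true OR true OR false = true
[2.1.2.1.1] exactly-one(false, true) = true
[2.1.2.1] NOT true = false
[2.1.2] NOT false = true
[2.1.3] true AND true AND true = true
[2.1] true AND true AND true = true
[2] NOT true = false
[root] true → false = false
Overall: false → refused

Refused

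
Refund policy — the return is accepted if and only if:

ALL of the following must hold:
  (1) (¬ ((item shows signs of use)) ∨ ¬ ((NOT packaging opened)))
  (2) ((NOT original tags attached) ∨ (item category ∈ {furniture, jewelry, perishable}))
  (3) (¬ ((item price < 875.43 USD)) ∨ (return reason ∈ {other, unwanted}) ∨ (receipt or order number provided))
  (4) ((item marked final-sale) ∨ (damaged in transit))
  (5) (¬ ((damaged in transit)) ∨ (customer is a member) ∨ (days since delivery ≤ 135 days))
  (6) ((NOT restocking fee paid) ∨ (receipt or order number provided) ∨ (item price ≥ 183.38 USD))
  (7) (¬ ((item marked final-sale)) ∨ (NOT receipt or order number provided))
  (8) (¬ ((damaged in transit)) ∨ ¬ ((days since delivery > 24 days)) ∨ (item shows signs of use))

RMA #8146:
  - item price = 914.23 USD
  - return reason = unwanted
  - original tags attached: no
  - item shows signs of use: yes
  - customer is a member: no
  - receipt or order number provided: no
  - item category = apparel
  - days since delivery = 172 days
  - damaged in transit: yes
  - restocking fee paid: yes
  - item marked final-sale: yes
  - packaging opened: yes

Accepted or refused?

Refused

Atomic conditions:
  item shows signs of use: yes → true
  NOT packaging opened: yes → false
  NOT original tags attached: no → true
  item category ∈ {furniture, jewelry, perishable}: apparel is not in the set → false
  item price < 875.43 USD: 914.23 < 875.43 is false
  return reason ∈ {other, unwanted}: unwanted is in the set → true
  receipt or order number provided: no → false
  item marked final-sale: yes → true
  damaged in transit: yes → true
  customer is a member: no → false
  days since delivery ≤ 135 days: 172 ≤ 135 is false
  NOT restocking fee paid: yes → false
  item price ≥ 183.38 USD: 914.23 ≥ 183.38 is true
  NOT receipt or order number provided: no → true
  days since delivery > 24 days: 172 > 24 is true
Combine:
[1.1] NOT true = false
[1.2] NOT false = true
[1] false OR true = true
[2] true OR false = true
[3.1] NOT false = true
[3] true OR true OR false = true
[4] true OR true = true
[5.1] NOT true = false
[5] false OR false OR false = false
[6] false OR false OR true = true
[7.1] NOT true = false
[7] false OR true = true
[8.1] NOT true = false
[8.2] NOT true = false
[8] false OR false OR true = true
[root] true AND true AND true AND true AND false AND true AND true AND true = false
Overall: false → refused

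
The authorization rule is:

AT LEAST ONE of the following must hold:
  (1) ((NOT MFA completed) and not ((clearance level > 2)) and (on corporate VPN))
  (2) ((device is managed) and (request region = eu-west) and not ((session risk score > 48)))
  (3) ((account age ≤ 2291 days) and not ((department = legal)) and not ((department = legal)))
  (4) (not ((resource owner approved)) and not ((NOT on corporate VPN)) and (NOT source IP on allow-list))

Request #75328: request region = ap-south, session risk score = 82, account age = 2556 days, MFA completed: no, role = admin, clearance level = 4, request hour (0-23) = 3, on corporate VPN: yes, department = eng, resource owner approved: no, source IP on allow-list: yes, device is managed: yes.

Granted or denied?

Atomic conditions:
  NOT MFA completed: no → true
  clearance level > 2: 4 > 2 is true
  on corporate VPN: yes → true
  device is managed: yes → true
  request region = eu-west: ap-south == eu-west is false
  session risk score > 48: 82 > 48 is true
  account age ≤ 2291 days: 2556 ≤ 2291 is false
  department = legal: eng == legal is false
  resource owner approved: no → false
  NOT on corporate VPN: yes → false
  NOT source IP on allow-list: yes → false
Combine:
[1.2] NOT true = false
[1] true AND false AND true = false
[2.3] NOT true = false
[2] true AND false AND false = false
[3.2] NOT false = true
[3.3] NOT false = true
[3] false AND true AND true = false
[4.1] NOT false = true
[4.2] NOT false = true
[4] true AND true AND false = false
[root] false OR false OR false OR false = false
Overall: false → denied

Denied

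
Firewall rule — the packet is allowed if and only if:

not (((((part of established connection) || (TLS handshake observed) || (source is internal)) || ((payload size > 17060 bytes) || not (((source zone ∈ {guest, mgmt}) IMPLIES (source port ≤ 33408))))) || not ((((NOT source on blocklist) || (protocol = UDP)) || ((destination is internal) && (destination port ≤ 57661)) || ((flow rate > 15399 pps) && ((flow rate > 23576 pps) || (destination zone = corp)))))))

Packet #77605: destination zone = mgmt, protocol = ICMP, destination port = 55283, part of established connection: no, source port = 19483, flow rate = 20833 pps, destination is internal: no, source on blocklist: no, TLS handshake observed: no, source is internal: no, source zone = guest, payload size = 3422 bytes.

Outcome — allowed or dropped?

Atomic conditions:
  part of established connection: no → false
  TLS handshake observed: no → false
  source is internal: no → false
  payload size > 17060 bytes: 3422 > 17060 is false
  source zone ∈ {guest, mgmt}: guest is in the set → true
  source port ≤ 33408: 19483 ≤ 33408 is true
  NOT source on blocklist: no → true
  protocol = UDP: ICMP == UDP is false
  destination is internal: no → false
  destination port ≤ 57661: 55283 ≤ 57661 is true
  flow rate > 15399 pps: 20833 > 15399 is true
  flow rate > 23576 pps: 20833 > 23576 is false
  destination zone = corp: mgmt == corp is false
Combine:
[1.1.1] false OR false OR false = false
[1.1.2.2.1] true → true = true
[1.1.2.2] NOT true = false
[1.1.2] false OR false = false
[1.1] false OR false = false
[1.2.1.1] true OR false = true
[1.2.1.2] false AND true = false
[1.2.1.3.2] false OR false = false
[1.2.1.3] true AND false = false
[1.2.1] true OR false OR false = true
[1.2] NOT true = false
[1] false OR false = false
[root] NOT false = true
Overall: true → allowed

Allowed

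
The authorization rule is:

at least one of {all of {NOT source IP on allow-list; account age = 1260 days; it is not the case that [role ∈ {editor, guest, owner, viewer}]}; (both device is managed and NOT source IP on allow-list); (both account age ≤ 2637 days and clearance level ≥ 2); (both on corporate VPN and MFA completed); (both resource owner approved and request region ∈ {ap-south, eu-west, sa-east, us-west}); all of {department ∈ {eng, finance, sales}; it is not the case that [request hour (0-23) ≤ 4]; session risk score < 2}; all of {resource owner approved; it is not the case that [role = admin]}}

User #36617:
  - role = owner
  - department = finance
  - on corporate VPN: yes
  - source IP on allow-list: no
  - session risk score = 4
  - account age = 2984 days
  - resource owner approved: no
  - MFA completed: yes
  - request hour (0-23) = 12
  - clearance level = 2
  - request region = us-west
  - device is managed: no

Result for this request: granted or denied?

Atomic conditions:
  NOT source IP on allow-list: no → true
  account age = 1260 days: 2984 == 1260 is false
  role ∈ {editor, guest, owner, viewer}: owner is in the set → true
  device is managed: no → false
  account age ≤ 2637 days: 2984 ≤ 2637 is false
  clearance level ≥ 2: 2 ≥ 2 is true
  on corporate VPN: yes → true
  MFA completed: yes → true
  resource owner approved: no → false
  request region ∈ {ap-south, eu-west, sa-east, us-west}: us-west is in the set → true
  department ∈ {eng, finance, sales}: finance is in the set → true
  request hour (0-23) ≤ 4: 12 ≤ 4 is false
  session risk score < 2: 4 < 2 is false
  role = admin: owner == admin is false
Combine:
[1.3] NOT true = false
[1] true AND false AND false = false
[2] false AND true = false
[3] false AND true = false
[4] true AND true = true
[5] false AND true = false
[6.2] NOT false = true
[6] true AND true AND false = false
[7.2] NOT false = true
[7] false AND true = false
[root] false OR false OR false OR true OR false OR false OR false = true
Overall: true → granted

Granted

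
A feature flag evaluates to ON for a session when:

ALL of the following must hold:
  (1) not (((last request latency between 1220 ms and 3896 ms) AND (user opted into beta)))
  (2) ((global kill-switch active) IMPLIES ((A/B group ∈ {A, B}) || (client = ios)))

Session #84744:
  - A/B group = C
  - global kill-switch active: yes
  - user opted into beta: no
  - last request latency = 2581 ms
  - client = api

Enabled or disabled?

Atomic conditions:
  last request latency between 1220 ms and 3896 ms: 2581 in [1220, 3896] is true
  user opted into beta: no → false
  global kill-switch active: yes → true
  A/B group ∈ {A, B}: C is not in the set → false
  client = ios: api == ios is false
Combine:
[1.1] true AND false = false
[1] NOT false = true
[2.2] false OR false = false
[2] true → false = false
[root] true AND false = false
Overall: false → disabled

Disabled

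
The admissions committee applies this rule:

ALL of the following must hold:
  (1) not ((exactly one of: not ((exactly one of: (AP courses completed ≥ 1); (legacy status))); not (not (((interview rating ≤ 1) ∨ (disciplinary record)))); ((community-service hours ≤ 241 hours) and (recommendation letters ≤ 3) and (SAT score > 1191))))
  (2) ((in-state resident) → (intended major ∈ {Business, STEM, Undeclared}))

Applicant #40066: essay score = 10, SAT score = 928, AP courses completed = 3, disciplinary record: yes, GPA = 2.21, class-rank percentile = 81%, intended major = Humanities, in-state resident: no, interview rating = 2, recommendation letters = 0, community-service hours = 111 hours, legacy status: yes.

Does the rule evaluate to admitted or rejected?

Admitted

Atomic conditions:
  AP courses completed ≥ 1: 3 ≥ 1 is true
  legacy status: yes → true
  interview rating ≤ 1: 2 ≤ 1 is false
  disciplinary record: yes → true
  community-service hours ≤ 241 hours: 111 ≤ 241 is true
  recommendation letters ≤ 3: 0 ≤ 3 is true
  SAT score > 1191: 928 > 1191 is false
  in-state resident: no → false
  intended major ∈ {Business, STEM, Undeclared}: Humanities is not in the set → false
Combine:
[1.1.1.1] exactly-one(true, true) = false
[1.1.1] NOT false = true
[1.1.2.1.1] false OR true = true
[1.1.2.1] NOT true = false
[1.1.2] NOT false = true
[1.1.3] true AND true AND false = false
[1.1] exactly-one(true, true, false) = false
[1] NOT false = true
[2] false → false (antecedent false ⇒ implication holds) = true
[root] true AND true = true
Overall: true → admitted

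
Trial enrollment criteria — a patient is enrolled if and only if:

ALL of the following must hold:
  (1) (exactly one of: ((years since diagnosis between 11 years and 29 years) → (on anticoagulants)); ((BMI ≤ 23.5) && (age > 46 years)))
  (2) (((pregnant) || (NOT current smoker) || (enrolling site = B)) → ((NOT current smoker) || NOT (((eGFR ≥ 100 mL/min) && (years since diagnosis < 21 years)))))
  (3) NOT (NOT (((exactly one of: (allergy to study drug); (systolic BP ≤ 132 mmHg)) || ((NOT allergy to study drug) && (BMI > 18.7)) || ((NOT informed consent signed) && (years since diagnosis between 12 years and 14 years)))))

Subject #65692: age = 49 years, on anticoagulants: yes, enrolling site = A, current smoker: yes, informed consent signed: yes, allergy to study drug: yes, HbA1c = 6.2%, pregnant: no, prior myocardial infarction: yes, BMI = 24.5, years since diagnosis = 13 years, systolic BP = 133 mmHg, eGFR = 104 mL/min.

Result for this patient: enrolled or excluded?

Enrolled

Atomic conditions:
  years since diagnosis between 11 years and 29 years: 13 in [11, 29] is true
  on anticoagulants: yes → true
  BMI ≤ 23.5: 24.5 ≤ 23.5 is false
  age > 46 years: 49 > 46 is true
  pregnant: no → false
  NOT current smoker: yes → false
  enrolling site = B: A == B is false
  eGFR ≥ 100 mL/min: 104 ≥ 100 is true
  years since diagnosis < 21 years: 13 < 21 is true
  allergy to study drug: yes → true
  systolic BP ≤ 132 mmHg: 133 ≤ 132 is false
  NOT allergy to study drug: yes → false
  BMI > 18.7: 24.5 > 18.7 is true
  NOT informed consent signed: yes → false
  years since diagnosis between 12 years and 14 years: 13 in [12, 14] is true
Combine:
[1.1] true → true = true
[1.2] false AND true = false
[1] exactly-one(true, false) = true
[2.1] false OR false OR false = false
[2.2.2.1] true AND true = true
[2.2.2] NOT true = false
[2.2] false OR false = false
[2] false → false (antecedent false ⇒ implication holds) = true
[3.1.1.1] exactly-one(true, false) = true
[3.1.1.2] false AND true = false
[3.1.1.3] false AND true = false
[3.1.1] true OR false OR false = true
[3.1] NOT true = false
[3] NOT false = true
[root] true AND true AND true = true
Overall: true → enrolled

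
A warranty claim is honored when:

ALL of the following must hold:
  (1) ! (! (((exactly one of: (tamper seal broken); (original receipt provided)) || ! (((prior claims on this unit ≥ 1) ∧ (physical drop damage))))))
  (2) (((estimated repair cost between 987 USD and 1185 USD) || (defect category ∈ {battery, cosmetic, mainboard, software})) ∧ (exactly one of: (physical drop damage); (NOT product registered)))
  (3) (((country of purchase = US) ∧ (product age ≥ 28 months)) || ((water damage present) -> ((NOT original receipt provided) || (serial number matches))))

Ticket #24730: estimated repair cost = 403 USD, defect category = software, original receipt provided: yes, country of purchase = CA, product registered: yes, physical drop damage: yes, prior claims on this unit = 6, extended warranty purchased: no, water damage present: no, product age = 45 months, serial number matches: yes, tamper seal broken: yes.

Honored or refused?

Atomic conditions:
  tamper seal broken: yes → true
  original receipt provided: yes → true
  prior claims on this unit ≥ 1: 6 ≥ 1 is true
  physical drop damage: yes → true
  estimated repair cost between 987 USD and 1185 USD: 403 in [987, 1185] is false
  defect category ∈ {battery, cosmetic, mainboard, software}: software is in the set → true
  NOT product registered: yes → false
  country of purchase = US: CA == US is false
  product age ≥ 28 months: 45 ≥ 28 is true
  water damage present: no → false
  NOT original receipt provided: yes → false
  serial number matches: yes → true
Combine:
[1.1.1.1] exactly-one(true, true) = false
[1.1.1.2.1] true AND true = true
[1.1.1.2] NOT true = false
[1.1.1] false OR false = false
[1.1] NOT false = true
[1] NOT true = false
[2.1] false OR true = true
[2.2] exactly-one(true, false) = true
[2] true AND true = true
[3.1] false AND true = false
[3.2.2] false OR true = true
[3.2] false → true (antecedent false ⇒ implication holds) = true
[3] false OR true = true
[root] false AND true AND true = false
Overall: false → refused

Refused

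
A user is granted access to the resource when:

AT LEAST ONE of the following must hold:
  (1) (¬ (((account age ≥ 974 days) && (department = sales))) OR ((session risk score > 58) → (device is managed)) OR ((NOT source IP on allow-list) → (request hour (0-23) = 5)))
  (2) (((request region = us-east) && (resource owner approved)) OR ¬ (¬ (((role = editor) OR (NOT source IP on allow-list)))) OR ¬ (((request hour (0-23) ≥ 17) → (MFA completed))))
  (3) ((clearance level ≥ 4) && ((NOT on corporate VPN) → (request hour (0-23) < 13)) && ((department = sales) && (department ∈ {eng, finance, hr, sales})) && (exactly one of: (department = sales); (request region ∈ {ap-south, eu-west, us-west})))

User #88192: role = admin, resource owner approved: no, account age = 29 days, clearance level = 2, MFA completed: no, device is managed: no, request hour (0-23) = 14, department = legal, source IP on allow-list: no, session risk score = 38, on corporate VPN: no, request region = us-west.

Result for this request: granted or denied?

Atomic conditions:
  account age ≥ 974 days: 29 ≥ 974 is false
  department = sales: legal == sales is false
  session risk score > 58: 38 > 58 is false
  device is managed: no → false
  NOT source IP on allow-list: no → true
  request hour (0-23) = 5: 14 == 5 is false
  request region = us-east: us-west == us-east is false
  resource owner approved: no → false
  role = editor: admin == editor is false
  request hour (0-23) ≥ 17: 14 ≥ 17 is false
  MFA completed: no → false
  clearance level ≥ 4: 2 ≥ 4 is false
  NOT on corporate VPN: no → true
  request hour (0-23) < 13: 14 < 13 is false
  department ∈ {eng, finance, hr, sales}: legal is not in the set → false
  request region ∈ {ap-south, eu-west, us-west}: us-west is in the set → true
Combine:
[1.1.1] false AND false = false
[1.1] NOT false = true
[1.2] false → false (antecedent false ⇒ implication holds) = true
[1.3] true → false = false
[1] true OR true OR false = true
[2.1] false AND false = false
[2.2.1.1] false OR true = true
[2.2.1] NOT true = false
[2.2] NOT false = true
[2.3.1] false → false (antecedent false ⇒ implication holds) = true
[2.3] NOT true = false
[2] false OR true OR false = true
[3.2] true → false = false
[3.3] false AND false = false
[3.4] exactly-one(false, true) = true
[3] false AND false AND false AND true = false
[root] true OR true OR false = true
Overall: true → granted

Granted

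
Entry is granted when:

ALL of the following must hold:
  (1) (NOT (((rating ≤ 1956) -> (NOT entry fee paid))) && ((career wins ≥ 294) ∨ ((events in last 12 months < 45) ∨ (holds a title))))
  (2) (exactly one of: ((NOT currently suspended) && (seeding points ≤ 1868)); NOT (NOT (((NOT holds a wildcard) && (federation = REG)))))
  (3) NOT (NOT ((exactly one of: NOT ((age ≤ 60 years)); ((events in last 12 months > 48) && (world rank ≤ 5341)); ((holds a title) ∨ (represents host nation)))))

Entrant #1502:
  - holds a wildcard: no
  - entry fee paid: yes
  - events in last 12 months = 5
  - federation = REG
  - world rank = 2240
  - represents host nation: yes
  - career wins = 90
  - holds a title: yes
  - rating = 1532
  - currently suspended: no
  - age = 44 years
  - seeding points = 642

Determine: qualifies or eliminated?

Atomic conditions:
  rating ≤ 1956: 1532 ≤ 1956 is true
  NOT entry fee paid: yes → false
  career wins ≥ 294: 90 ≥ 294 is false
  events in last 12 months < 45: 5 < 45 is true
  holds a title: yes → true
  NOT currently suspended: no → true
  seeding points ≤ 1868: 642 ≤ 1868 is true
  NOT holds a wildcard: no → true
  federation = REG: REG == REG is true
  age ≤ 60 years: 44 ≤ 60 is true
  events in last 12 months > 48: 5 > 48 is false
  world rank ≤ 5341: 2240 ≤ 5341 is true
  represents host nation: yes → true
Combine:
[1.1.1] true → false = false
[1.1] NOT false = true
[1.2.2] true OR true = true
[1.2] false OR true = true
[1] true AND true = true
[2.1] true AND true = true
[2.2.1.1] true AND true = true
[2.2.1] NOT true = false
[2.2] NOT false = true
[2] exactly-one(true, true) = false
[3.1.1.1] NOT true = false
[3.1.1.2] false AND true = false
[3.1.1.3] true OR true = true
[3.1.1] exactly-one(false, false, true) = true
[3.1] NOT true = false
[3] NOT false = true
[root] true AND false AND true = false
Overall: false → eliminated

Eliminated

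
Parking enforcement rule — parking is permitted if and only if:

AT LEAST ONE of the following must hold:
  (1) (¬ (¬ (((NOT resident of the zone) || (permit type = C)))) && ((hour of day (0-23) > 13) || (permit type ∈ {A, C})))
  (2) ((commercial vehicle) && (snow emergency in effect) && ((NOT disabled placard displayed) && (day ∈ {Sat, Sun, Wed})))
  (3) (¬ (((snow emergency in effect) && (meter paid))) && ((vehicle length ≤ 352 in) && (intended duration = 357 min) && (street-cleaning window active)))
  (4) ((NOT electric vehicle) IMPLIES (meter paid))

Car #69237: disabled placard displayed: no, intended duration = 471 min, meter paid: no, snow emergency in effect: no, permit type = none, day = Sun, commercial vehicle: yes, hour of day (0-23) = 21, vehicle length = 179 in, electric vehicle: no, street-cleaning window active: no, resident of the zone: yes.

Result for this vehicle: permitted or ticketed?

Atomic conditions:
  NOT resident of the zone: yes → false
  permit type = C: none == C is false
  hour of day (0-23) > 13: 21 > 13 is true
  permit type ∈ {A, C}: none is not in the set → false
  commercial vehicle: yes → true
  snow emergency in effect: no → false
  NOT disabled placard displayed: no → true
  day ∈ {Sat, Sun, Wed}: Sun is in the set → true
  meter paid: no → false
  vehicle length ≤ 352 in: 179 ≤ 352 is true
  intended duration = 357 min: 471 == 357 is false
  street-cleaning window active: no → false
  NOT electric vehicle: no → true
Combine:
[1.1.1.1] false OR false = false
[1.1.1] NOT false = true
[1.1] NOT true = false
[1.2] true OR false = true
[1] false AND true = false
[2.3] true AND true = true
[2] true AND false AND true = false
[3.1.1] false AND false = false
[3.1] NOT false = true
[3.2] true AND false AND false = false
[3] true AND false = false
[4] true → false = false
[root] false OR false OR false OR false = false
Overall: false → ticketed

Ticketed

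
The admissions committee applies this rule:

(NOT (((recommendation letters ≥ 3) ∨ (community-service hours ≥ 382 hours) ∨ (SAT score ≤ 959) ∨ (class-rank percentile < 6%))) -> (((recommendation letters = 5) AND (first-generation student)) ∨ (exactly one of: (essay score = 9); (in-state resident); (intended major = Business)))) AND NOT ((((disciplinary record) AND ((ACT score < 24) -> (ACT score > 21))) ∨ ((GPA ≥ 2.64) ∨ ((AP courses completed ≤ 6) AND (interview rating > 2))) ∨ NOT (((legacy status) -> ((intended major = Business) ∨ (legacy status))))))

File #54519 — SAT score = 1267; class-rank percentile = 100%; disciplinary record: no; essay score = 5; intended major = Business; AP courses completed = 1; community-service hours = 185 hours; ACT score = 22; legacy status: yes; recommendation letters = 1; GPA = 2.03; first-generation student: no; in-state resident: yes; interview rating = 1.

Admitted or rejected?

Rejected

Atomic conditions:
  recommendation letters ≥ 3: 1 ≥ 3 is false
  community-service hours ≥ 382 hours: 185 ≥ 382 is false
  SAT score ≤ 959: 1267 ≤ 959 is false
  class-rank percentile < 6%: 100 < 6 is false
  recommendation letters = 5: 1 == 5 is false
  first-generation student: no → false
  essay score = 9: 5 == 9 is false
  in-state resident: yes → true
  intended major = Business: Business == Business is true
  disciplinary record: no → false
  ACT score < 24: 22 < 24 is true
  ACT score > 21: 22 > 21 is true
  GPA ≥ 2.64: 2.03 ≥ 2.64 is false
  AP courses completed ≤ 6: 1 ≤ 6 is true
  interview rating > 2: 1 > 2 is false
  legacy status: yes → true
Combine:
[1.1.1] false OR false OR false OR false = false
[1.1] NOT false = true
[1.2.1] false AND false = false
[1.2.2] exactly-one(false, true, true) = false
[1.2] false OR false = false
[1] true → false = false
[2.1.1.2] true → true = true
[2.1.1] false AND true = false
[2.1.2.2] true AND false = false
[2.1.2] false OR false = false
[2.1.3.1.2] true OR true = true
[2.1.3.1] true → true = true
[2.1.3] NOT true = false
[2.1] false OR false OR false = false
[2] NOT false = true
[root] false AND true = false
Overall: false → rejected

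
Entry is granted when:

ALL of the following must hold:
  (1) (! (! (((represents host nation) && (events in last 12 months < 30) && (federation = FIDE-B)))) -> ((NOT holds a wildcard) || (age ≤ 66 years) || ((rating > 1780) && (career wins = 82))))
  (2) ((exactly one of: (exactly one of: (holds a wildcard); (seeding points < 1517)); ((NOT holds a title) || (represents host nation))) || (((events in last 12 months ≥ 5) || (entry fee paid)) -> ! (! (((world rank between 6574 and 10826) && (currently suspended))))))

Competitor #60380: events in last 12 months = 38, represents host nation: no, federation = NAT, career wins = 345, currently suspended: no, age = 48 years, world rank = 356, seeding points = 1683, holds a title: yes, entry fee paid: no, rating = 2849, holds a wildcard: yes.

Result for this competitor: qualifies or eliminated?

Atomic conditions:
  represents host nation: no → false
  events in last 12 months < 30: 38 < 30 is false
  federation = FIDE-B: NAT == FIDE-B is false
  NOT holds a wildcard: yes → false
  age ≤ 66 years: 48 ≤ 66 is true
  rating > 1780: 2849 > 1780 is true
  career wins = 82: 345 == 82 is false
  holds a wildcard: yes → true
  seeding points < 1517: 1683 < 1517 is false
  NOT holds a title: yes → false
  events in last 12 months ≥ 5: 38 ≥ 5 is true
  entry fee paid: no → false
  world rank between 6574 and 10826: 356 in [6574, 10826] is false
  currently suspended: no → false
Combine:
[1.1.1.1] false AND false AND false = false
[1.1.1] NOT false = true
[1.1] NOT true = false
[1.2.3] true AND false = false
[1.2] false OR true OR false = true
[1] false → true (antecedent false ⇒ implication holds) = true
[2.1.1] exactly-one(true, false) = true
[2.1.2] false OR false = false
[2.1] exactly-one(true, false) = true
[2.2.1] true OR false = true
[2.2.2.1.1] false AND false = false
[2.2.2.1] NOT false = true
[2.2.2] NOT true = false
[2.2] true → false = false
[2] true OR false = true
[root] true AND true = true
Overall: true → qualifies

Qualifies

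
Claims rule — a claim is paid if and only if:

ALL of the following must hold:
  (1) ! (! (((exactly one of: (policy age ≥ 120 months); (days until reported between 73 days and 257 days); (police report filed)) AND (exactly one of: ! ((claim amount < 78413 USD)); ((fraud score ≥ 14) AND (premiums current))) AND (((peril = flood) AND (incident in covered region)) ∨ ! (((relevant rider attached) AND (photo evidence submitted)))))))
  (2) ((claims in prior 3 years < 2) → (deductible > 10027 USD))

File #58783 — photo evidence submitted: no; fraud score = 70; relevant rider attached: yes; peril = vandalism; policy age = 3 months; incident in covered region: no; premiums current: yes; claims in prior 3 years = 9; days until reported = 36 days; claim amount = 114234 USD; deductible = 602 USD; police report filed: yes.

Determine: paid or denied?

Atomic conditions:
  policy age ≥ 120 months: 3 ≥ 120 is false
  days until reported between 73 days and 257 days: 36 in [73, 257] is false
  police report filed: yes → true
  claim amount < 78413 USD: 114234 < 78413 is false
  fraud score ≥ 14: 70 ≥ 14 is true
  premiums current: yes → true
  peril = flood: vandalism == flood is false
  incident in covered region: no → false
  relevant rider attached: yes → true
  photo evidence submitted: no → false
  claims in prior 3 years < 2: 9 < 2 is false
  deductible > 10027 USD: 602 > 10027 is false
Combine:
[1.1.1.1] exactly-one(false, false, true) = true
[1.1.1.2.1] NOT false = true
[1.1.1.2.2] true AND true = true
[1.1.1.2] exactly-one(true, true) = false
[1.1.1.3.1] false AND false = false
[1.1.1.3.2.1] true AND false = false
[1.1.1.3.2] NOT false = true
[1.1.1.3] false OR true = true
[1.1.1] true AND false AND true = false
[1.1] NOT false = true
[1] NOT true = false
[2] false → false (antecedent false ⇒ implication holds) = true
[root] false AND true = false
Overall: false → denied

Denied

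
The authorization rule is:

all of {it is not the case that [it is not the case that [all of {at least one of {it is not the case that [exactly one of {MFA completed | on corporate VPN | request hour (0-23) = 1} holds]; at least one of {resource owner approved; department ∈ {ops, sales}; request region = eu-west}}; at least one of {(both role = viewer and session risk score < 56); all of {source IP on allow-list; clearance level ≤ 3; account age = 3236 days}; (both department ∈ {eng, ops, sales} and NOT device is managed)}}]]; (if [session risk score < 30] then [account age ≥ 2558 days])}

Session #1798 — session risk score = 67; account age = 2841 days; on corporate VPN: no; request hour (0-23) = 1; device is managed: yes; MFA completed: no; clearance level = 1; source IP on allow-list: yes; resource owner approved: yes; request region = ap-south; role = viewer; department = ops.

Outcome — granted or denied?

Atomic conditions:
  MFA completed: no → false
  on corporate VPN: no → false
  request hour (0-23) = 1: 1 == 1 is true
  resource owner approved: yes → true
  department ∈ {ops, sales}: ops is in the set → true
  request region = eu-west: ap-south == eu-west is false
  role = viewer: viewer == viewer is true
  session risk score < 56: 67 < 56 is false
  source IP on allow-list: yes → true
  clearance level ≤ 3: 1 ≤ 3 is true
  account age = 3236 days: 2841 == 3236 is false
  department ∈ {eng, ops, sales}: ops is in the set → true
  NOT device is managed: yes → false
  session risk score < 30: 67 < 30 is false
  account age ≥ 2558 days: 2841 ≥ 2558 is true
Combine:
[1.1.1.1.1.1] exactly-one(false, false, true) = true
[1.1.1.1.1] NOT true = false
[1.1.1.1.2] true OR true OR false = true
[1.1.1.1] false OR true = true
[1.1.1.2.1] true AND false = false
[1.1.1.2.2] true AND true AND false = false
[1.1.1.2.3] true AND false = false
[1.1.1.2] false OR false OR false = false
[1.1.1] true AND false = false
[1.1] NOT false = true
[1] NOT true = false
[2] false → true (antecedent false ⇒ implication holds) = true
[root] false AND true = false
Overall: false → denied

Denied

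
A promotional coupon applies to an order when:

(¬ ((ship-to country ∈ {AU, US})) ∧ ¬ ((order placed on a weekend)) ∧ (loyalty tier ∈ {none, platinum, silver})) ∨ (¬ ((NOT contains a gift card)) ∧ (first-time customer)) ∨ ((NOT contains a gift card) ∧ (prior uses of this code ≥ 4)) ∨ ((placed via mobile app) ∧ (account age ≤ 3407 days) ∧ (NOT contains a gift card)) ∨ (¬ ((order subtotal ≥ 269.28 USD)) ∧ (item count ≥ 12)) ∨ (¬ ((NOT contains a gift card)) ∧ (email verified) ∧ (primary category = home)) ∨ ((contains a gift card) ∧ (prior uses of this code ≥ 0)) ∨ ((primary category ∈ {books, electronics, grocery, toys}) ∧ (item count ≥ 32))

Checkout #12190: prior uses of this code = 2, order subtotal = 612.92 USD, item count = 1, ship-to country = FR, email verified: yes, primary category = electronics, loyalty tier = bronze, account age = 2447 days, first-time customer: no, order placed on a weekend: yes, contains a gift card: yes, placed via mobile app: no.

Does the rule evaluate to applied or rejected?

Applied

Atomic conditions:
  ship-to country ∈ {AU, US}: FR is not in the set → false
  order placed on a weekend: yes → true
  loyalty tier ∈ {none, platinum, silver}: bronze is not in the set → false
  NOT contains a gift card: yes → false
  first-time customer: no → false
  prior uses of this code ≥ 4: 2 ≥ 4 is false
  placed via mobile app: no → false
  account age ≤ 3407 days: 2447 ≤ 3407 is true
  order subtotal ≥ 269.28 USD: 612.92 ≥ 269.28 is true
  item count ≥ 12: 1 ≥ 12 is false
  email verified: yes → true
  primary category = home: electronics == home is false
  contains a gift card: yes → true
  prior uses of this code ≥ 0: 2 ≥ 0 is true
  primary category ∈ {books, electronics, grocery, toys}: electronics is in the set → true
  item count ≥ 32: 1 ≥ 32 is false
Combine:
[1.1] NOT false = true
[1.2] NOT true = false
[1] true AND false AND false = false
[2.1] NOT false = true
[2] true AND false = false
[3] false AND false = false
[4] false AND true AND false = false
[5.1] NOT true = false
[5] false AND false = false
[6.1] NOT false = true
[6] true AND true AND false = false
[7] true AND true = true
[8] true AND false = false
[root] false OR false OR false OR false OR false OR false OR true OR false = true
Overall: true → applied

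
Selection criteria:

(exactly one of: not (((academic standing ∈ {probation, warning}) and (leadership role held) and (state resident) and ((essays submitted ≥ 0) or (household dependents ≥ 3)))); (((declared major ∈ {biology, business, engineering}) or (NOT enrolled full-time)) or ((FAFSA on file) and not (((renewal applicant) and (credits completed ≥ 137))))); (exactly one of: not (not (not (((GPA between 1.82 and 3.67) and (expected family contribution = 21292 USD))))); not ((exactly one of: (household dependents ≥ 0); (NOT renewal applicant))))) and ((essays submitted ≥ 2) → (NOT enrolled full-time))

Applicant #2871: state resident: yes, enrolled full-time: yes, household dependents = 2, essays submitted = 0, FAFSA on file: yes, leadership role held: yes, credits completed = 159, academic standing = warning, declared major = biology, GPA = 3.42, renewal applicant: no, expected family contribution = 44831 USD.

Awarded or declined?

Awarded

Atomic conditions:
  academic standing ∈ {probation, warning}: warning is in the set → true
  leadership role held: yes → true
  state resident: yes → true
  essays submitted ≥ 0: 0 ≥ 0 is true
  household dependents ≥ 3: 2 ≥ 3 is false
  declared major ∈ {biology, business, engineering}: biology is in the set → true
  NOT enrolled full-time: yes → false
  FAFSA on file: yes → true
  renewal applicant: no → false
  credits completed ≥ 137: 159 ≥ 137 is true
  GPA between 1.82 and 3.67: 3.42 in [1.82, 3.67] is true
  expected family contribution = 21292 USD: 44831 == 21292 is false
  household dependents ≥ 0: 2 ≥ 0 is true
  NOT renewal applicant: no → true
  essays submitted ≥ 2: 0 ≥ 2 is false
Combine:
[1.1.1.4] true OR false = true
[1.1.1] true AND true AND true AND true = true
[1.1] NOT true = false
[1.2.1] true OR false = true
[1.2.2.2.1] false AND true = false
[1.2.2.2] NOT false = true
[1.2.2] true AND true = true
[1.2] true OR true = true
[1.3.1.1.1.1] true AND false = false
[1.3.1.1.1] NOT false = true
[1.3.1.1] NOT true = false
[1.3.1] NOT false = true
[1.3.2.1] exactly-one(true, true) = false
[1.3.2] NOT false = true
[1.3] exactly-one(true, true) = false
[1] exactly-one(false, true, false) = true
[2] false → false (antecedent false ⇒ implication holds) = true
[root] true AND true = true
Overall: true → awarded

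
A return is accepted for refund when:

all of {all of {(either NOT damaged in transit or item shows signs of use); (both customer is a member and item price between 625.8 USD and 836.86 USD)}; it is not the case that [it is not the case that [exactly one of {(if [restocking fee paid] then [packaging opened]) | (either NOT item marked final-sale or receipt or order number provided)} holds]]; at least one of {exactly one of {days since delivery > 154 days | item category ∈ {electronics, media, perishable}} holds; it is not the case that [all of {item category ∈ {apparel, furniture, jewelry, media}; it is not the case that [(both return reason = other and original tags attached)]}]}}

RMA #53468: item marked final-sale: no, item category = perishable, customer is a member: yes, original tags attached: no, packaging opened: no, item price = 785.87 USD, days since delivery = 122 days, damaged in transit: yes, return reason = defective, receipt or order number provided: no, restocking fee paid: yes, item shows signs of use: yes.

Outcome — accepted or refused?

Atomic conditions:
  NOT damaged in transit: yes → false
  item shows signs of use: yes → true
  customer is a member: yes → true
  item price between 625.8 USD and 836.86 USD: 785.87 in [625.8, 836.86] is true
  restocking fee paid: yes → true
  packaging opened: no → false
  NOT item marked final-sale: no → true
  receipt or order number provided: no → false
  days since delivery > 154 days: 122 > 154 is false
  item category ∈ {electronics, media, perishable}: perishable is in the set → true
  item category ∈ {apparel, furniture, jewelry, media}: perishable is not in the set → false
  return reason = other: defective == other is false
  original tags attached: no → false
Combine:
[1.1] false OR true = true
[1.2] true AND true = true
[1] true AND true = true
[2.1.1.1] true → false = false
[2.1.1.2] true OR false = true
[2.1.1] exactly-one(false, true) = true
[2.1] NOT true = false
[2] NOT false = true
[3.1] exactly-one(false, true) = true
[3.2.1.2.1] false AND false = false
[3.2.1.2] NOT false = true
[3.2.1] false AND true = false
[3.2] NOT false = true
[3] true OR true = true
[root] true AND true AND true = true
Overall: true → accepted

Accepted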